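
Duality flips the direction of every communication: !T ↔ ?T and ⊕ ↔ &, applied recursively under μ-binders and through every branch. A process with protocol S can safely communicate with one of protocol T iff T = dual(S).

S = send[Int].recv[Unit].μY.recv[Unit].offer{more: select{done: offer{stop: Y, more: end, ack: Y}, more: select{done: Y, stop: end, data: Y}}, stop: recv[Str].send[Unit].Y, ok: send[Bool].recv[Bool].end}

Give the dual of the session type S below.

recv[Int].send[Unit].μY.send[Unit].select{more: offer{done: select{stop: Y, more: end, ack: Y}, more: offer{done: Y, stop: end, data: Y}}, stop: send[Str].recv[Unit].Y, ok: recv[Bool].send[Bool].end}

send[Int] → recv[Int]
  recv[Unit] → send[Unit]
    μY → μY  (rec unchanged)
      recv[Unit] → send[Unit]
        offer{more,stop,ok} → select{more,stop,ok}  (offer→select)
          [more]
            select{done,more} → offer{done,more}  (⊕→&)
              [done]
                offer{stop,more,ack} → select{stop,more,ack}  (offer→select)
                  [stop]
                    Y ↦ Y
                  [more]
                    end ↦ end
                  [ack]
                    Y ↦ Y
              [more]
                select{done,stop,data} → offer{done,stop,data}  (⊕→&)
                  [done]
                    Y ↦ Y
                  [stop]
                    end ↦ end
                  [data]
                    Y ↦ Y
          [stop]
            recv[Str] → send[Str]
              send[Unit] → recv[Unit]
                Y ↦ Y
          [ok]
            send[Bool] → recv[Bool]
              recv[Bool] → send[Bool]
                end ↦ end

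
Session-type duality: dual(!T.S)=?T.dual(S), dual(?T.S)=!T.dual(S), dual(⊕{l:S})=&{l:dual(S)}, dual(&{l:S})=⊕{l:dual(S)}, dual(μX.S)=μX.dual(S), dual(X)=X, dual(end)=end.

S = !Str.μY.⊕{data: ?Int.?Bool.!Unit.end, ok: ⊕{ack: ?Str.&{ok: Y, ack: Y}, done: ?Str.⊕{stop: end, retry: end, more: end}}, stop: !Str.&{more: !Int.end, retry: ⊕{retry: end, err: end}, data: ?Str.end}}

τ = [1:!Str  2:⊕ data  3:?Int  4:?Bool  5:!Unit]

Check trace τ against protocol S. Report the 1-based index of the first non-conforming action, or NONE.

NONE

@1 !Str  ok  residual = μY.…
@2 ⊕ data  ok  residual = ?Int.?Bool.!Unit.end
@3 ?Int  ok  residual = ?Bool.!Unit.end
@4 ?Bool  ok  residual = !Unit.end
@5 !Unit  ok  residual = end
trace exhausted — no violation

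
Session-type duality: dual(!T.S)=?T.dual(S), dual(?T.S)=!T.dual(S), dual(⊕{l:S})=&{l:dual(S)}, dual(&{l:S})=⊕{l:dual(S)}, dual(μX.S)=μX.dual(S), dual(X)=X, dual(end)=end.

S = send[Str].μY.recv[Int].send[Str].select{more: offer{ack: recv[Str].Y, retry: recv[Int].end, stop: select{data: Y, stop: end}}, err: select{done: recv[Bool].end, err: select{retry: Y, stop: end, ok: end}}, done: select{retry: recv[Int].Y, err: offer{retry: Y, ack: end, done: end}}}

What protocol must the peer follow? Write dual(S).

send[Str] = recv[Str]
  μY = μY  (rec unchanged)
    recv[Int] = send[Int]
      send[Str] = recv[Str]
        select{more,err,done} = offer{more,err,done}  (internal→external)
          [more]
            offer{ack,retry,stop} = select{ack,retry,stop}  (offer→select)
              [ack]
                recv[Str] = send[Str]
                  Y self-dual
              [retry]
                recv[Int] = send[Int]
                  end self-dual
              [stop]
                select{data,stop} = offer{data,stop}  (internal→external)
                  [data]
                    Y self-dual
                  [stop]
                    end self-dual
          [err]
            select{done,err} = offer{done,err}  (internal→external)
              [done]
                recv[Bool] = send[Bool]
                  end self-dual
              [err]
                select{retry,stop,ok} = offer{retry,stop,ok}  (internal→external)
                  [retry]
                    Y self-dual
                  [stop]
                    end self-dual
                  [ok]
                    end self-dual
          [done]
            select{retry,err} = offer{retry,err}  (internal→external)
              [retry]
                recv[Int] = send[Int]
                  Y self-dual
              [err]
                offer{retry,ack,done} = select{retry,ack,done}  (offer→select)
                  [retry]
                    Y self-dual
                  [ack]
                    end self-dual
                  [done]
                    end self-dual

recv[Str].μY.send[Int].recv[Str].offer{more: select{ack: send[Str].Y, retry: send[Int].end, stop: offer{data: Y, stop: end}}, err: offer{done: send[Bool].end, err: offer{retry: Y, stop: end, ok: end}}, done: offer{retry: send[Int].Y, err: select{retry: Y, ack: end, done: end}}}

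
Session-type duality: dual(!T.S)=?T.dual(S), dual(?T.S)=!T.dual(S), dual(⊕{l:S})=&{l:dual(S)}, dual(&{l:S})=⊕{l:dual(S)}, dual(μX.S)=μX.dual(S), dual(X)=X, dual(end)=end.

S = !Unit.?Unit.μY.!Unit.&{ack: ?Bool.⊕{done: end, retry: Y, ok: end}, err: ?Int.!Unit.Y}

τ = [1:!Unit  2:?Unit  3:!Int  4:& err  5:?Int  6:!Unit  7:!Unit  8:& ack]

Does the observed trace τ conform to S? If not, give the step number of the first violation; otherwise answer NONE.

3

@1 !Unit  ok  cont: ?Unit.μY.…
@2 ?Unit  ok  cont: μY.…
@3 got !Int, protocol expects !Unit  ✗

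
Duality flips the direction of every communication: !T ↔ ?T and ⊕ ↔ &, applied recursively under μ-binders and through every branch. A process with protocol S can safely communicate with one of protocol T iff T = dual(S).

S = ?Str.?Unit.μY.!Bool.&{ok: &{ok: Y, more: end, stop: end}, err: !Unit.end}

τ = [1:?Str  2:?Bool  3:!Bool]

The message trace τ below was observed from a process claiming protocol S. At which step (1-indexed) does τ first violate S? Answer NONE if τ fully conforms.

2

step 1: ?Str  ✓  cont: ?Unit.μY.…
step 2: got ?Bool, protocol expects ?Unit  ✗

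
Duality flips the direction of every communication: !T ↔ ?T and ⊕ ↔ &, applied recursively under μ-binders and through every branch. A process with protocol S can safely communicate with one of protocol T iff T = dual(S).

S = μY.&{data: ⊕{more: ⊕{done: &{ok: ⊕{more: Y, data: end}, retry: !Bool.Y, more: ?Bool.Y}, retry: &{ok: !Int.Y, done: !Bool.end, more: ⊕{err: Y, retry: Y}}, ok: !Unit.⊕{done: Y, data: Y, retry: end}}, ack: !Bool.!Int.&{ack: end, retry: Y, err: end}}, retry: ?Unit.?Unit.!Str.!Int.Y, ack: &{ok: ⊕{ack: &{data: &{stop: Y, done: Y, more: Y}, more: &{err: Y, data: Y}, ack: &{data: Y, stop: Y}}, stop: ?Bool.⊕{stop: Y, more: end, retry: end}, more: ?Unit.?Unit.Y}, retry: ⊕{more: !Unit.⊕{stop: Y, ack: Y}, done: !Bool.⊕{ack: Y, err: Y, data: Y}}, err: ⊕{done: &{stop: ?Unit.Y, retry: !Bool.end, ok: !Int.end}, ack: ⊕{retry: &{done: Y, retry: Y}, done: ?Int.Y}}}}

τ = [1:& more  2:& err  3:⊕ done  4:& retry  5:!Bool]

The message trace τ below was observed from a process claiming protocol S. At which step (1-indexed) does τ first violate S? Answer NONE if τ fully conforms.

1

step 1: got & more, protocol expects & data or & retry or & ack  ✗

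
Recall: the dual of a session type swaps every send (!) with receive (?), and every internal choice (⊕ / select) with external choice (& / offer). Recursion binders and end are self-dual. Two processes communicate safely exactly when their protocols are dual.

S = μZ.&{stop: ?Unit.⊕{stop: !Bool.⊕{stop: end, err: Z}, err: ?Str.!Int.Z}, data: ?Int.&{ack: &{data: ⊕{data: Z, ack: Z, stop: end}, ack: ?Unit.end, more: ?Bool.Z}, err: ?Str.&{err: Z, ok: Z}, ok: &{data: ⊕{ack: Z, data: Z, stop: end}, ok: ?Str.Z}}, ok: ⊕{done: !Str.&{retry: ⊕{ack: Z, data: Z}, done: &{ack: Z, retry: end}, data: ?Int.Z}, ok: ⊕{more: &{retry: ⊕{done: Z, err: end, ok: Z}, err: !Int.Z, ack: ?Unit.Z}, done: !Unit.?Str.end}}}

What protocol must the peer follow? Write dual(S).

μZ ↦ μZ  (binder kept)
  &{stop,data,ok} ↦ ⊕{stop,data,ok}  (offer→select)
    case stop:
      ?Unit ↦ !Unit
        ⊕{stop,err} ↦ &{stop,err}  (internal→external)
          case stop:
            !Bool ↦ ?Bool
              ⊕{stop,err} ↦ &{stop,err}  (internal→external)
                case stop:
                  end ↦ end
                case err:
                  Z ↦ Z
          case err:
            ?Str ↦ !Str
              !Int ↦ ?Int
                Z ↦ Z
    case data:
      ?Int ↦ !Int
        &{ack,err,ok} ↦ ⊕{ack,err,ok}  (offer→select)
          case ack:
            &{data,ack,more} ↦ ⊕{data,ack,more}  (offer→select)
              case data:
                ⊕{data,ack,stop} ↦ &{data,ack,stop}  (internal→external)
                  case data:
                    Z ↦ Z
                  case ack:
                    Z ↦ Z
                  case stop:
                    end ↦ end
              case ack:
                ?Unit ↦ !Unit
                  end ↦ end
              case more:
                ?Bool ↦ !Bool
                  Z ↦ Z
          case err:
            ?Str ↦ !Str
              &{err,ok} ↦ ⊕{err,ok}  (offer→select)
                case err:
                  Z ↦ Z
                case ok:
                  Z ↦ Z
          case ok:
            &{data,ok} ↦ ⊕{data,ok}  (offer→select)
              case data:
                ⊕{ack,data,stop} ↦ &{ack,data,stop}  (internal→external)
                  case ack:
                    Z ↦ Z
                  case data:
                    Z ↦ Z
                  case stop:
                    end ↦ end
              case ok:
                ?Str ↦ !Str
                  Z ↦ Z
    case ok:
      ⊕{done,ok} ↦ &{done,ok}  (internal→external)
        case done:
          !Str ↦ ?Str
            &{retry,done,data} ↦ ⊕{retry,done,data}  (offer→select)
              case retry:
                ⊕{ack,data} ↦ &{ack,data}  (internal→external)
                  case ack:
                    Z ↦ Z
                  case data:
                    Z ↦ Z
              case done:
                &{ack,retry} ↦ ⊕{ack,retry}  (offer→select)
                  case ack:
                    Z ↦ Z
                  case retry:
                    end ↦ end
              case data:
                ?Int ↦ !Int
                  Z ↦ Z
        case ok:
          ⊕{more,done} ↦ &{more,done}  (internal→external)
            case more:
              &{retry,err,ack} ↦ ⊕{retry,err,ack}  (offer→select)
                case retry:
                  ⊕{done,err,ok} ↦ &{done,err,ok}  (internal→external)
                    case done:
                      Z ↦ Z
                    case err:
                      end ↦ end
                    case ok:
                      Z ↦ Z
                case err:
                  !Int ↦ ?Int
                    Z ↦ Z
                case ack:
                  ?Unit ↦ !Unit
                    Z ↦ Z
            case done:
              !Unit ↦ ?Unit
                ?Str ↦ !Str
                  end ↦ end

μZ.⊕{stop: !Unit.&{stop: ?Bool.&{stop: end, err: Z}, err: !Str.?Int.Z}, data: !Int.⊕{ack: ⊕{data: &{data: Z, ack: Z, stop: end}, ack: !Unit.end, more: !Bool.Z}, err: !Str.⊕{err: Z, ok: Z}, ok: ⊕{data: &{ack: Z, data: Z, stop: end}, ok: !Str.Z}}, ok: &{done: ?Str.⊕{retry: &{ack: Z, data: Z}, done: ⊕{ack: Z, retry: end}, data: !Int.Z}, ok: &{more: ⊕{retry: &{done: Z, err: end, ok: Z}, err: ?Int.Z, ack: !Unit.Z}, done: ?Unit.!Str.end}}}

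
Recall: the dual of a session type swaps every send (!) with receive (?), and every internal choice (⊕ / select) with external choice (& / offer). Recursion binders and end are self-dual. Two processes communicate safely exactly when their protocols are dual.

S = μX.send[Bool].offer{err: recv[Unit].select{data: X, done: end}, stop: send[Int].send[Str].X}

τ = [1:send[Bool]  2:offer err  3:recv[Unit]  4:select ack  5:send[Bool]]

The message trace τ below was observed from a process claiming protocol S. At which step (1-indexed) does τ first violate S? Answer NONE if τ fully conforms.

4

[1] send[Bool]  ok  residual = offer{err: recv[Unit].select{data: μX.…, done: end}, stop: send[Int].send[Str].μX.…}
[2] offer err  ok  residual = recv[Unit].select{data: μX.…, done: end}
[3] recv[Unit]  ok  residual = select{data: μX.…, done: end}
[4] got select ack, protocol expects select data or select done  ✗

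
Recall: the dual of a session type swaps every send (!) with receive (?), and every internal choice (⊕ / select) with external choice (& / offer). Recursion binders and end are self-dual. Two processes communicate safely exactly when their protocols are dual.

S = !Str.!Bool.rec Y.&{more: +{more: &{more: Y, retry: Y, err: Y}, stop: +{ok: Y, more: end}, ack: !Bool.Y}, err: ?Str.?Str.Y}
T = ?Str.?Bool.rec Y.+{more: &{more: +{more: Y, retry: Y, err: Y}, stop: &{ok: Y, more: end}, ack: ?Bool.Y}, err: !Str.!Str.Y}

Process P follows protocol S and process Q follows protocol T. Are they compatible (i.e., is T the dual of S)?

YES

!Str vs ?Str  ✓
  !Bool vs ?Bool  ✓
    rec Y vs rec Y  ✓ (μ self-dual)
      &{more,err} vs +{more,err}  ✓ label sets agree
        • more:
          +{more,stop,ack} vs &{more,stop,ack}  ✓ label sets agree
            • more:
              &{more,retry,err} vs +{more,retry,err}  ✓ label sets agree
                • more:
                  Y vs Y  ✓
                • retry:
                  Y vs Y  ✓
                • err:
                  Y vs Y  ✓
            • stop:
              +{ok,more} vs &{ok,more}  ✓ label sets agree
                • ok:
                  Y vs Y  ✓
                • more:
                  end vs end  ✓
            • ack:
              !Bool vs ?Bool  ✓
                Y vs Y  ✓
        • err:
          ?Str vs !Str  ✓
            ?Str vs !Str  ✓
              Y vs Y  ✓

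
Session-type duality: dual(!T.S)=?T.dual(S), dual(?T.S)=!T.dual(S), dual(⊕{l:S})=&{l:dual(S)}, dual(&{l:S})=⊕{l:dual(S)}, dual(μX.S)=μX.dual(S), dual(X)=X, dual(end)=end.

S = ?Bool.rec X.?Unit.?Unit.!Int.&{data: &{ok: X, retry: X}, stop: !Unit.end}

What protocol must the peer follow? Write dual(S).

!Bool.rec X.!Unit.!Unit.?Int.+{data: +{ok: X, retry: X}, stop: ?Unit.end}

?Bool = !Bool
  rec X = rec X  (binder kept)
    ?Unit = !Unit
      ?Unit = !Unit
        !Int = ?Int
          &{data,stop} = +{data,stop}  (offer→select)
            case data:
              &{ok,retry} = +{ok,retry}  (offer→select)
                case ok:
                  X self-dual
                case retry:
                  X self-dual
            case stop:
              !Unit = ?Unit
                end self-dual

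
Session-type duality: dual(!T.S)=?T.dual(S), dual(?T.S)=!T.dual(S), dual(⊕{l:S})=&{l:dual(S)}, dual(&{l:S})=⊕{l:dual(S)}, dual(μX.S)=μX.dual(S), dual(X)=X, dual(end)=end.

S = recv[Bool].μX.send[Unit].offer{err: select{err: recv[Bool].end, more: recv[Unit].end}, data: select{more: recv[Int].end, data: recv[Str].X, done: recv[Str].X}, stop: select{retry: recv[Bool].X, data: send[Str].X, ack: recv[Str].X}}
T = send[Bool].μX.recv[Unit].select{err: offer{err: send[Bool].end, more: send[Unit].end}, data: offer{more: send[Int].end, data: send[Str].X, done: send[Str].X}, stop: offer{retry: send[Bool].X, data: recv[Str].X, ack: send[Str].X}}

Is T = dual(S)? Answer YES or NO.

YES

recv[Bool] ‖ send[Bool]  ok
  μX ‖ μX  ok (rec unchanged)
    send[Unit] ‖ recv[Unit]  ok
      offer{err,data,stop} ‖ select{err,data,stop}  ok label sets agree
        • err:
          select{err,more} ‖ offer{err,more}  ok label sets agree
            • err:
              recv[Bool] ‖ send[Bool]  ok
                end ‖ end  ok
            • more:
              recv[Unit] ‖ send[Unit]  ok
                end ‖ end  ok
        • data:
          select{more,data,done} ‖ offer{more,data,done}  ok label sets agree
            • more:
              recv[Int] ‖ send[Int]  ok
                end ‖ end  ok
            • data:
              recv[Str] ‖ send[Str]  ok
                X ‖ X  ok
            • done:
              recv[Str] ‖ send[Str]  ok
                X ‖ X  ok
        • stop:
          select{retry,data,ack} ‖ offer{retry,data,ack}  ok label sets agree
            • retry:
              recv[Bool] ‖ send[Bool]  ok
                X ‖ X  ok
            • data:
              send[Str] ‖ recv[Str]  ok
                X ‖ X  ok
            • ack:
              recv[Str] ‖ send[Str]  ok
                X ‖ X  ok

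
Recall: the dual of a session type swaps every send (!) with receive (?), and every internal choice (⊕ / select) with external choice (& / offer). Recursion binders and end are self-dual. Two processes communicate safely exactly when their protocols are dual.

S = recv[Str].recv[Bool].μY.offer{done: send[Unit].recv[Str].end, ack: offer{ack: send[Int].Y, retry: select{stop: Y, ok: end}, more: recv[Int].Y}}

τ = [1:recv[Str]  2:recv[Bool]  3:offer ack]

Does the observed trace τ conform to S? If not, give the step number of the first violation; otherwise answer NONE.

[1] recv[Str]  ok  cont: recv[Bool].μY.…
[2] recv[Bool]  ok  cont: μY.…
[3] offer ack  ok  cont: offer{ack: send[Int].μY.…, retry: select{stop: μY.…, ok: end}, more: recv[Int].μY.…}
τ conforms to S (length 3)

NONE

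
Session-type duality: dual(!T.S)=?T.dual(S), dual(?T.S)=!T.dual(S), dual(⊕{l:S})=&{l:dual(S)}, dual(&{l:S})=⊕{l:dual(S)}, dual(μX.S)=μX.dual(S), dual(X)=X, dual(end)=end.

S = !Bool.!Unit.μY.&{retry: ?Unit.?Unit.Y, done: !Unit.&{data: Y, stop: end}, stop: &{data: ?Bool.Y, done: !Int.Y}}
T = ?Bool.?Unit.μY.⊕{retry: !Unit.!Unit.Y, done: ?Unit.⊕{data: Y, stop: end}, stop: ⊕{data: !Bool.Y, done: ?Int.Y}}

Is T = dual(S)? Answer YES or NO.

!Bool ‖ ?Bool  match
  !Unit ‖ ?Unit  match
    μY ‖ μY  match (μ self-dual)
      &{retry,done,stop} ‖ ⊕{retry,done,stop}  match label sets agree
        • retry:
          ?Unit ‖ !Unit  match
            ?Unit ‖ !Unit  match
              Y ‖ Y  match
        • done:
          !Unit ‖ ?Unit  match
            &{data,stop} ‖ ⊕{data,stop}  match label sets agree
              • data:
                Y ‖ Y  match
              • stop:
                end ‖ end  match
        • stop:
          &{data,done} ‖ ⊕{data,done}  match label sets agree
            • data:
              ?Bool ‖ !Bool  match
                Y ‖ Y  match
            • done:
              !Int ‖ ?Int  match
                Y ‖ Y  match

YES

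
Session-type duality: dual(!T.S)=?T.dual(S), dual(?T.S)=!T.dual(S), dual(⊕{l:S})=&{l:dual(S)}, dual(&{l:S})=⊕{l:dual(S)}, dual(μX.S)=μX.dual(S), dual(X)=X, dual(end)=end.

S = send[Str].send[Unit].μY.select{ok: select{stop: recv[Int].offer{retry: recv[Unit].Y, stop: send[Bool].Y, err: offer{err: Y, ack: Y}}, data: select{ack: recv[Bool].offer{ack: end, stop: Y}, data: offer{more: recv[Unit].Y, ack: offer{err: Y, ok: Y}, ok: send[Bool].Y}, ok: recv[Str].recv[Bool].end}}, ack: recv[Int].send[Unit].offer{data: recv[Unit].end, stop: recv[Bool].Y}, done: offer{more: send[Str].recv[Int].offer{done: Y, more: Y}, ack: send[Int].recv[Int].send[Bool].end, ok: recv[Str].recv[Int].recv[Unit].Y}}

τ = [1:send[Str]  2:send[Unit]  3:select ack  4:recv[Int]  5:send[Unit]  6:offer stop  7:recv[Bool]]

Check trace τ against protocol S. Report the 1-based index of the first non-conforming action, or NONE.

NONE

@1 send[Str]  ok  now at send[Unit].μY.…
@2 send[Unit]  ok  now at μY.…
@3 select ack  ok  now at recv[Int].send[Unit].offer{data: recv[Unit].end, stop: recv[Bool].μY.…}
@4 recv[Int]  ok  now at send[Unit].offer{data: recv[Unit].end, stop: recv[Bool].μY.…}
@5 send[Unit]  ok  now at offer{data: recv[Unit].end, stop: recv[Bool].μY.…}
@6 offer stop  ok  now at recv[Bool].μY.…
@7 recv[Bool]  ok  now at μY.…
trace exhausted — no violation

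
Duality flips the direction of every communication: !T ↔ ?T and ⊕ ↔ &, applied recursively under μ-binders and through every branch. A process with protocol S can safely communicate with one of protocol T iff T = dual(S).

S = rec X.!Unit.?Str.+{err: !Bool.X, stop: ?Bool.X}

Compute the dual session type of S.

rec X.?Unit.!Str.&{err: ?Bool.X, stop: !Bool.X}

rec X → rec X  (binder kept)
  !Unit → ?Unit
    ?Str → !Str
      +{err,stop} → &{err,stop}  (select→offer)
        case err:
          !Bool → ?Bool
            X self-dual
        case stop:
          ?Bool → !Bool
            X self-dual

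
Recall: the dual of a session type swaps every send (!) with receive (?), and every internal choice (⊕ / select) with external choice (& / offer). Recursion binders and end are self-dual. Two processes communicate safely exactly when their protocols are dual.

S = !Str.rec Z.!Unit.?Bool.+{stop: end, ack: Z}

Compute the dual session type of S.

?Str.rec Z.?Unit.!Bool.&{stop: end, ack: Z}

!Str = ?Str
  rec Z = rec Z  (μ self-dual)
    !Unit = ?Unit
      ?Bool = !Bool
        +{stop,ack} = &{stop,ack}  (select→offer)
          [stop]
            end self-dual
          [ack]
            Z self-dual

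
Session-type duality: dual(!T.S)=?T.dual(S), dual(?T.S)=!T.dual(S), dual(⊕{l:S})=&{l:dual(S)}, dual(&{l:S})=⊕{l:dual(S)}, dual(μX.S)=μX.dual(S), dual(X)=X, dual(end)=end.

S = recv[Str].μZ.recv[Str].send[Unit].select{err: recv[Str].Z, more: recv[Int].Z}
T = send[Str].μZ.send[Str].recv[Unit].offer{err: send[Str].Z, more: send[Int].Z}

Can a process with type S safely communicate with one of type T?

YES

recv[Str] | send[Str]  ok
  μZ | μZ  ok (rec unchanged)
    recv[Str] | send[Str]  ok
      send[Unit] | recv[Unit]  ok
        select{err,more} | offer{err,more}  ok labels match
          [err]
            recv[Str] | send[Str]  ok
              Z | Z  ok
          [more]
            recv[Int] | send[Int]  ok
              Z | Z  ok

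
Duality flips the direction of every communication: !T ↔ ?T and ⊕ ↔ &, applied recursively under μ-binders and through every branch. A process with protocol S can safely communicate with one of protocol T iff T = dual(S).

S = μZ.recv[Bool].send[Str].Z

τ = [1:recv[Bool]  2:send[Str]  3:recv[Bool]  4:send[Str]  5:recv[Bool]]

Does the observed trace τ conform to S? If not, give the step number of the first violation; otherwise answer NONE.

NONE

[1] recv[Bool]  ✓  now at send[Str].μZ.…
[2] send[Str]  ✓  now at μZ.…
[3] recv[Bool]  ✓  now at send[Str].μZ.…
[4] send[Str]  ✓  now at μZ.…
[5] recv[Bool]  ✓  now at send[Str].μZ.…
all 5 steps conform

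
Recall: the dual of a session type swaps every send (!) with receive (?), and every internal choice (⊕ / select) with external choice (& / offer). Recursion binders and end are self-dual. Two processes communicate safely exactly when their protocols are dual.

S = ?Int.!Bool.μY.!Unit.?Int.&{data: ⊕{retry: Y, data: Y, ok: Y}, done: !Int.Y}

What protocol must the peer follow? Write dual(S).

!Int.?Bool.μY.?Unit.!Int.⊕{data: &{retry: Y, data: Y, ok: Y}, done: ?Int.Y}

?Int = !Int
  !Bool = ?Bool
    μY = μY  (rec unchanged)
      !Unit = ?Unit
        ?Int = !Int
          &{data,done} = ⊕{data,done}  (offer→select)
            • data:
              ⊕{retry,data,ok} = &{retry,data,ok}  (internal→external)
                • retry:
                  Y ↦ Y
                • data:
                  Y ↦ Y
                • ok:
                  Y ↦ Y
            • done:
              !Int = ?Int
                Y ↦ Y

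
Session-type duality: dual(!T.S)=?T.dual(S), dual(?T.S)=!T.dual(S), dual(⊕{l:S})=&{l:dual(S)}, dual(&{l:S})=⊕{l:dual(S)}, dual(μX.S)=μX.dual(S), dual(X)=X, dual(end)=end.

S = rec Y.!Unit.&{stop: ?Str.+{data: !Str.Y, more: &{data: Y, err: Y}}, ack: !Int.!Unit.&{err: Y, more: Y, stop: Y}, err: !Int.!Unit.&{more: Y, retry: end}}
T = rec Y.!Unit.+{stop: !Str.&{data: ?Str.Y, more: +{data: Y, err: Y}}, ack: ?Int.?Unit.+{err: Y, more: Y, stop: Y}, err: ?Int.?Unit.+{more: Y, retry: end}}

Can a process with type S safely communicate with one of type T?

NO

rec Y vs rec Y  ✓ (binder kept)
  !Unit vs !Unit  ✗ same direction on both sides — not dual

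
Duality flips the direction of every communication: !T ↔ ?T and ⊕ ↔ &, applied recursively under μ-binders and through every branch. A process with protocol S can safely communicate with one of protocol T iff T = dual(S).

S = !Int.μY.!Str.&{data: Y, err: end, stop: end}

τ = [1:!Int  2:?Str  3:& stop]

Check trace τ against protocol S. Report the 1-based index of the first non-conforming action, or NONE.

[1] !Int  match  state: μY.…
[2] got ?Str, protocol expects !Str  ✗

2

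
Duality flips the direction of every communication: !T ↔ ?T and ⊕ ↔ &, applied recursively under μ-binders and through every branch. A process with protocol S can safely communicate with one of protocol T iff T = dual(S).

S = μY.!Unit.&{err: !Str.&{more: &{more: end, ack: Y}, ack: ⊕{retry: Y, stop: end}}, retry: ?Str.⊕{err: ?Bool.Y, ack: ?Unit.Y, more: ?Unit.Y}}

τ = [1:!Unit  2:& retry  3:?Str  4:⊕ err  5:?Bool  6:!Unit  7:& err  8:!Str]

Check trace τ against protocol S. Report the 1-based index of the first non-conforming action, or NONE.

[1] !Unit  match  cont: &{err: !Str.&{more: &{more: end, ack: μY.…}, ack: ⊕{retry: μY.…, stop: end}}, retry: ?Str.⊕{err: ?Bool.μY.…, ack: ?Unit.μY.…, more: ?Unit.μY.…}}
[2] & retry  match  cont: ?Str.⊕{err: ?Bool.μY.…, ack: ?Unit.μY.…, more: ?Unit.μY.…}
[3] ?Str  match  cont: ⊕{err: ?Bool.μY.…, ack: ?Unit.μY.…, more: ?Unit.μY.…}
[4] ⊕ err  match  cont: ?Bool.μY.…
[5] ?Bool  match  cont: μY.…
[6] !Unit  match  cont: &{err: !Str.&{more: &{more: end, ack: μY.…}, ack: ⊕{retry: μY.…, stop: end}}, retry: ?Str.⊕{err: ?Bool.μY.…, ack: ?Unit.μY.…, more: ?Unit.μY.…}}
[7] & err  match  cont: !Str.&{more: &{more: end, ack: μY.…}, ack: ⊕{retry: μY.…, stop: end}}
[8] !Str  match  cont: &{more: &{more: end, ack: μY.…}, ack: ⊕{retry: μY.…, stop: end}}
all 8 steps conform

NONE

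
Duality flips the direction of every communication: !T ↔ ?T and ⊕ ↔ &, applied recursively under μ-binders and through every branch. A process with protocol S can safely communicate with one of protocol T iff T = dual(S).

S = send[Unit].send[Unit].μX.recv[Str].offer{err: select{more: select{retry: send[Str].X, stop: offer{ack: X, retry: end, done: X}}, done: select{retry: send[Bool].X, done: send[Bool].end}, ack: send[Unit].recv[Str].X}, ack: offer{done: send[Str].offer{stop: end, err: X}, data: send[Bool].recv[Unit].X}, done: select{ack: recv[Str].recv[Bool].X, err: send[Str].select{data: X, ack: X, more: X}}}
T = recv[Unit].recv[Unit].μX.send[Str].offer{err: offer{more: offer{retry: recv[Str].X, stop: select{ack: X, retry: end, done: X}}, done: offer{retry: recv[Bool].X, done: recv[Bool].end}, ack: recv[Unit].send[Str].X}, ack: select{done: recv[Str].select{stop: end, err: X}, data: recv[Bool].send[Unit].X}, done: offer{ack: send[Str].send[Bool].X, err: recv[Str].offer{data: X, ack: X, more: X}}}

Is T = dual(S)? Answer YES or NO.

send[Unit] ‖ recv[Unit]  ok
  send[Unit] ‖ recv[Unit]  ok
    μX ‖ μX  ok (binder kept)
      recv[Str] ‖ send[Str]  ok
        offer{err,ack,done} ‖ offer{err,ack,done}  ✗ choice polarity not flipped — not dual

NO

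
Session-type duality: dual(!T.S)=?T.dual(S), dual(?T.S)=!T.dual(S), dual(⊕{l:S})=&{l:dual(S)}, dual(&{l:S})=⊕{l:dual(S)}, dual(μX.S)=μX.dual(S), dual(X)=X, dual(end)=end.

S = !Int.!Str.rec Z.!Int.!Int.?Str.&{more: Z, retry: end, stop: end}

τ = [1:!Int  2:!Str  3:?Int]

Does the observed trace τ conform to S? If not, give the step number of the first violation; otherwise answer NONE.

3

@1 !Int  match  now at !Str.rec Z.…
@2 !Str  match  now at rec Z.…
@3 got ?Int, protocol expects !Int  ✗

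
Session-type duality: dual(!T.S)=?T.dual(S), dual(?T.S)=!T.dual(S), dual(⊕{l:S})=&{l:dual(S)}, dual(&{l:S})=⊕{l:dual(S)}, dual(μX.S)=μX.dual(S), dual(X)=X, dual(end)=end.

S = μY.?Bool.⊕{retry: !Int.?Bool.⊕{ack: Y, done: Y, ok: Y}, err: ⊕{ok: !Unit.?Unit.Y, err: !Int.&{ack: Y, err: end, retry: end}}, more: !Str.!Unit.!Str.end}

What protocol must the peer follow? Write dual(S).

μY ↦ μY  (binder kept)
  ?Bool ↦ !Bool
    ⊕{retry,err,more} ↦ &{retry,err,more}  (internal→external)
      • retry:
        !Int ↦ ?Int
          ?Bool ↦ !Bool
            ⊕{ack,done,ok} ↦ &{ack,done,ok}  (internal→external)
              • ack:
                Y self-dual
              • done:
                Y self-dual
              • ok:
                Y self-dual
      • err:
        ⊕{ok,err} ↦ &{ok,err}  (internal→external)
          • ok:
            !Unit ↦ ?Unit
              ?Unit ↦ !Unit
                Y self-dual
          • err:
            !Int ↦ ?Int
              &{ack,err,retry} ↦ ⊕{ack,err,retry}  (offer→select)
                • ack:
                  Y self-dual
                • err:
                  end self-dual
                • retry:
                  end self-dual
      • more:
        !Str ↦ ?Str
          !Unit ↦ ?Unit
            !Str ↦ ?Str
              end self-dual

μY.!Bool.&{retry: ?Int.!Bool.&{ack: Y, done: Y, ok: Y}, err: &{ok: ?Unit.!Unit.Y, err: ?Int.⊕{ack: Y, err: end, retry: end}}, more: ?Str.?Unit.?Str.end}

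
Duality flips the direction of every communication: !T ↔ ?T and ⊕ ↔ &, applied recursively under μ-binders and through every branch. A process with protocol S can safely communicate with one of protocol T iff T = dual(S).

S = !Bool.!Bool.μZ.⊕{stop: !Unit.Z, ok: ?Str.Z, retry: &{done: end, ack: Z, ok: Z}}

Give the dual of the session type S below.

!Bool → ?Bool
  !Bool → ?Bool
    μZ → μZ  (rec unchanged)
      ⊕{stop,ok,retry} → &{stop,ok,retry}  (select→offer)
        • stop:
          !Unit → ?Unit
            Z self-dual
        • ok:
          ?Str → !Str
            Z self-dual
        • retry:
          &{done,ack,ok} → ⊕{done,ack,ok}  (offer→select)
            • done:
              end self-dual
            • ack:
              Z self-dual
            • ok:
              Z self-dual

?Bool.?Bool.μZ.&{stop: ?Unit.Z, ok: !Str.Z, retry: ⊕{done: end, ack: Z, ok: Z}}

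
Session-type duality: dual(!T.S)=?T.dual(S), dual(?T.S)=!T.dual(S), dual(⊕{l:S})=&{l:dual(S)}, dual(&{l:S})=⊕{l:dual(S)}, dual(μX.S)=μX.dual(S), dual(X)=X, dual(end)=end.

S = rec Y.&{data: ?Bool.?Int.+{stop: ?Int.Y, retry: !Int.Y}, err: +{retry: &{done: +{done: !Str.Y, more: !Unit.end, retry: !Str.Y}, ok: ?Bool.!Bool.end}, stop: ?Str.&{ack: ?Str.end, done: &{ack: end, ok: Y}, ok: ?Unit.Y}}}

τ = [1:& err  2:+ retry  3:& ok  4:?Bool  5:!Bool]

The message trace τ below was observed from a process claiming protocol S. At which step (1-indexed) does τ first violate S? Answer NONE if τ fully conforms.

NONE

step 1: & err  match  state: +{retry: &{done: +{done: !Str.rec Y.…, more: !Unit.end, retry: !Str.rec Y.…}, ok: ?Bool.!Bool.end}, stop: ?Str.&{ack: ?Str.end, done: &{ack: end, ok: rec Y.…}, ok: ?Unit.rec Y.…}}
step 2: + retry  match  state: &{done: +{done: !Str.rec Y.…, more: !Unit.end, retry: !Str.rec Y.…}, ok: ?Bool.!Bool.end}
step 3: & ok  match  state: ?Bool.!Bool.end
step 4: ?Bool  match  state: !Bool.end
step 5: !Bool  match  state: end
all 5 steps conform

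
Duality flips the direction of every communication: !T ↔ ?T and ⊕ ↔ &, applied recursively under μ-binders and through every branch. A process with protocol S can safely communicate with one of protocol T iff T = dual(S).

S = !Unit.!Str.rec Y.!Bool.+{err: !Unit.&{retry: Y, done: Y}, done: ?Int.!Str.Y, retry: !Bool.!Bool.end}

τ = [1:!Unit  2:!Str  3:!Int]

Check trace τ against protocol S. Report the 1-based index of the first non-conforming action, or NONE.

3

step 1: !Unit  ok  now at !Str.rec Y.…
step 2: !Str  ok  now at rec Y.…
step 3: got !Int, protocol expects !Bool  ✗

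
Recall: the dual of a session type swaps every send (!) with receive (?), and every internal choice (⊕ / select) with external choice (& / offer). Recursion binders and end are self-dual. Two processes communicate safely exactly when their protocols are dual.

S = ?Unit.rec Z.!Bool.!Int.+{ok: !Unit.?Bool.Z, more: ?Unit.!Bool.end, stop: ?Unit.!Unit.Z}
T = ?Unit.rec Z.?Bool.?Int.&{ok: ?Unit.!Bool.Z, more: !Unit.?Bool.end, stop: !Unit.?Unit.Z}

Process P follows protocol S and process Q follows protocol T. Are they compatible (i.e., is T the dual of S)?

NO

?Unit vs ?Unit  ✗ same direction on both sides — not dual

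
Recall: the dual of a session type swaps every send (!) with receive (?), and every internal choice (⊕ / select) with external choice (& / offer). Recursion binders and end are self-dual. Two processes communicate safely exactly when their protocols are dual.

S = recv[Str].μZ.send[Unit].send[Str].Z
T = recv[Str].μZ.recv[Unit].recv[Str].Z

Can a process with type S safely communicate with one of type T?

recv[Str] vs recv[Str]  ✗ same direction on both sides — not dual

NO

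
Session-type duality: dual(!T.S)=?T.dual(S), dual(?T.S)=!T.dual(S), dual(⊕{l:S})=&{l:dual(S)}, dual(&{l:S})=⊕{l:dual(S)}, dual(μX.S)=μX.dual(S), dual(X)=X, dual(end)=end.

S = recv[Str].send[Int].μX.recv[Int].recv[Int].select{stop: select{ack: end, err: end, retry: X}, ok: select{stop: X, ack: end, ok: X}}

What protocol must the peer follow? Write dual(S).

recv[Str] ↦ send[Str]
  send[Int] ↦ recv[Int]
    μX ↦ μX  (rec unchanged)
      recv[Int] ↦ send[Int]
        recv[Int] ↦ send[Int]
          select{stop,ok} ↦ offer{stop,ok}  (internal→external)
            [stop]
              select{ack,err,retry} ↦ offer{ack,err,retry}  (internal→external)
                [ack]
                  end self-dual
                [err]
                  end self-dual
                [retry]
                  X self-dual
            [ok]
              select{stop,ack,ok} ↦ offer{stop,ack,ok}  (internal→external)
                [stop]
                  X self-dual
                [ack]
                  end self-dual
                [ok]
                  X self-dual

send[Str].recv[Int].μX.send[Int].send[Int].offer{stop: offer{ack: end, err: end, retry: X}, ok: offer{stop: X, ack: end, ok: X}}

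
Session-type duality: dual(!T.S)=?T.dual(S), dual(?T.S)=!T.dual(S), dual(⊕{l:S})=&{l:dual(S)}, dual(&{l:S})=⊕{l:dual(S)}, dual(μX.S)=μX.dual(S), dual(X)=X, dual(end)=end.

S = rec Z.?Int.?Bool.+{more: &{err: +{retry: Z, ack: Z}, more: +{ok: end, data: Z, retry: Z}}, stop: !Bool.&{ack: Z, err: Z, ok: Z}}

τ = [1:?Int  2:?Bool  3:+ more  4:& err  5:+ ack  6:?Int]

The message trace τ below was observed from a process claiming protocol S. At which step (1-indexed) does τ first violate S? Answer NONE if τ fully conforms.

NONE

step 1: ?Int  ok  now at ?Bool.+{more: &{err: +{retry: rec Z.…, ack: rec Z.…}, more: +{ok: end, data: rec Z.…, retry: rec Z.…}}, stop: !Bool.&{ack: rec Z.…, err: rec Z.…, ok: rec Z.…}}
step 2: ?Bool  ok  now at +{more: &{err: +{retry: rec Z.…, ack: rec Z.…}, more: +{ok: end, data: rec Z.…, retry: rec Z.…}}, stop: !Bool.&{ack: rec Z.…, err: rec Z.…, ok: rec Z.…}}
step 3: + more  ok  now at &{err: +{retry: rec Z.…, ack: rec Z.…}, more: +{ok: end, data: rec Z.…, retry: rec Z.…}}
step 4: & err  ok  now at +{retry: rec Z.…, ack: rec Z.…}
step 5: + ack  ok  now at rec Z.…
step 6: ?Int  ok  now at ?Bool.+{more: &{err: +{retry: rec Z.…, ack: rec Z.…}, more: +{ok: end, data: rec Z.…, retry: rec Z.…}}, stop: !Bool.&{ack: rec Z.…, err: rec Z.…, ok: rec Z.…}}
all 6 steps conform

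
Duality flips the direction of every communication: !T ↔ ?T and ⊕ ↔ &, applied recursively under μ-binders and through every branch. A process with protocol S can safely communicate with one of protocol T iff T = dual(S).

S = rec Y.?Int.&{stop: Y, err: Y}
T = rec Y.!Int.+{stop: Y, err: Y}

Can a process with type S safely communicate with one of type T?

rec Y ‖ rec Y  ✓ (rec unchanged)
  ?Int ‖ !Int  ✓
    &{stop,err} ‖ +{stop,err}  ✓ labels match
      case stop:
        Y ‖ Y  ✓
      case err:
        Y ‖ Y  ✓

YES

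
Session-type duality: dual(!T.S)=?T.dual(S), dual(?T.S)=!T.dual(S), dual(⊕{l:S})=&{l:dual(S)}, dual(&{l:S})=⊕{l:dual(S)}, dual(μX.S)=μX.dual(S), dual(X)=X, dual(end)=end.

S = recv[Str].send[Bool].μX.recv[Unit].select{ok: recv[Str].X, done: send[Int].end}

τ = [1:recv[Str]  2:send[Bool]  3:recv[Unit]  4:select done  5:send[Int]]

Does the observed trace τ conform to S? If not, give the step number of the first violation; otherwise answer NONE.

NONE

@1 recv[Str]  ok  residual = send[Bool].μX.…
@2 send[Bool]  ok  residual = μX.…
@3 recv[Unit]  ok  residual = select{ok: recv[Str].μX.…, done: send[Int].end}
@4 select done  ok  residual = send[Int].end
@5 send[Int]  ok  residual = end
all 5 steps conform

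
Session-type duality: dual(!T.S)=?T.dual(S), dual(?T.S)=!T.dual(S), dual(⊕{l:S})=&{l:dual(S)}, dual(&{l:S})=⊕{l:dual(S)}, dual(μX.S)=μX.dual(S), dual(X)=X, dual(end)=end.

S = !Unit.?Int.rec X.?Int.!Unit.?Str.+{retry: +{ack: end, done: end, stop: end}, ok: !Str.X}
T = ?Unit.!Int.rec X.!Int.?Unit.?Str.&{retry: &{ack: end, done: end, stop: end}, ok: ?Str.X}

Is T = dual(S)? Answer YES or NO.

!Unit | ?Unit  ✓
  ?Int | !Int  ✓
    rec X | rec X  ✓ (μ self-dual)
      ?Int | !Int  ✓
        !Unit | ?Unit  ✓
          ?Str | ?Str  ✗ same direction on both sides — not dual

NO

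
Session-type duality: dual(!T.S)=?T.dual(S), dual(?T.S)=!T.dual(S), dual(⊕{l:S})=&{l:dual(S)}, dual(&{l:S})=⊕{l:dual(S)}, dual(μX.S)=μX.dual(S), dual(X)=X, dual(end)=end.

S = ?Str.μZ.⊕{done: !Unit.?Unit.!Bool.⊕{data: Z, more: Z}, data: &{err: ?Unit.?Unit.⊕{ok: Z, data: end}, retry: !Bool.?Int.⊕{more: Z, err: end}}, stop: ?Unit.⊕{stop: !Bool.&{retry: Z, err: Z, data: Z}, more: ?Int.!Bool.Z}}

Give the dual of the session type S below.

?Str = !Str
  μZ = μZ  (μ self-dual)
    ⊕{done,data,stop} = &{done,data,stop}  (internal→external)
      [done]
        !Unit = ?Unit
          ?Unit = !Unit
            !Bool = ?Bool
              ⊕{data,more} = &{data,more}  (internal→external)
                [data]
                  dual(Z) = Z
                [more]
                  dual(Z) = Z
      [data]
        &{err,retry} = ⊕{err,retry}  (&→⊕)
          [err]
            ?Unit = !Unit
              ?Unit = !Unit
                ⊕{ok,data} = &{ok,data}  (internal→external)
                  [ok]
                    dual(Z) = Z
                  [data]
                    dual(end) = end
          [retry]
            !Bool = ?Bool
              ?Int = !Int
                ⊕{more,err} = &{more,err}  (internal→external)
                  [more]
                    dual(Z) = Z
                  [err]
                    dual(end) = end
      [stop]
        ?Unit = !Unit
          ⊕{stop,more} = &{stop,more}  (internal→external)
            [stop]
              !Bool = ?Bool
                &{retry,err,data} = ⊕{retry,err,data}  (&→⊕)
                  [retry]
                    dual(Z) = Z
                  [err]
                    dual(Z) = Z
                  [data]
                    dual(Z) = Z
            [more]
              ?Int = !Int
                !Bool = ?Bool
                  dual(Z) = Z

!Str.μZ.&{done: ?Unit.!Unit.?Bool.&{data: Z, more: Z}, data: ⊕{err: !Unit.!Unit.&{ok: Z, data: end}, retry: ?Bool.!Int.&{more: Z, err: end}}, stop: !Unit.&{stop: ?Bool.⊕{retry: Z, err: Z, data: Z}, more: !Int.?Bool.Z}}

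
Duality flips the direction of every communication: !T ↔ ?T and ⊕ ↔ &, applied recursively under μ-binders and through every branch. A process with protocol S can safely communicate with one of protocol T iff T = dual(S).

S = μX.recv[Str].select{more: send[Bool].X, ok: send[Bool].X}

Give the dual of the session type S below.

μX.send[Str].offer{more: recv[Bool].X, ok: recv[Bool].X}

μX = μX  (μ self-dual)
  recv[Str] = send[Str]
    select{more,ok} = offer{more,ok}  (select→offer)
      case more:
        send[Bool] = recv[Bool]
          X ↦ X
      case ok:
        send[Bool] = recv[Bool]
          X ↦ X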